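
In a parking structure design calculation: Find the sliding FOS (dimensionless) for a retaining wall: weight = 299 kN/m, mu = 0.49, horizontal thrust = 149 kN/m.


Resisting force = mu * W = 0.49 * 299 = 146.51 kN/m
FOS = Resisting / Driving = 146.51 / 149
= 0.9833 (dimensionless)

0.9833 (dimensionless)


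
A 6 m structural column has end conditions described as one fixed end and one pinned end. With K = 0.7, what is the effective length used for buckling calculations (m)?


L_eff = K * L
= 0.7 * 6
= 4.2 m

4.2 m


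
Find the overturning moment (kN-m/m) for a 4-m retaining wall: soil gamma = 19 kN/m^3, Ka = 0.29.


Pa = 0.5 * Ka * gamma * H^2
= 0.5 * 0.29 * 19 * 4^2
= 44.08 kN/m
Arm = H / 3 = 4 / 3 = 1.3333 m
Mo = Pa * arm = Pa * H / 3 = 44.08 * 4 / 3 = 58.7733 kN-m/m

58.7733 kN-m/m


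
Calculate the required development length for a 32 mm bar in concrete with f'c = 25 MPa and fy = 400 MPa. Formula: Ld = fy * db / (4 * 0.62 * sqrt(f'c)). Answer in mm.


Ld = (fy * db) / (4 * 0.62 * sqrt(f'c))
= (400 * 32) / (4 * 0.62 * sqrt(25))
= 12800 / 12.4
= 1032.26 mm

1032.26 mm


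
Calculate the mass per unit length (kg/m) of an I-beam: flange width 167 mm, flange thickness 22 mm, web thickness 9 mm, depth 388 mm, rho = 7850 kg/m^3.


A_flanges = 2 * 167 * 22 = 7348 mm^2
A_web = (388 - 2 * 22) * 9 = 3096 mm^2
A_total = 7348 + 3096 = 10444 mm^2 = 0.010444 m^2
Weight = rho * A = 7850 * 0.010444 = 81.9854 kg/m

81.9854 kg/m


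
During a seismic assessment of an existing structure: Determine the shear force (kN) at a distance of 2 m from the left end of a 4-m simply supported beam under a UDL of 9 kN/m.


R_A = w * L / 2 = 9 * 4 / 2 = 18.0 kN
V(x) = R_A - w * x = 18.0 - 9 * 2
= 0.0 kN

0.0 kN


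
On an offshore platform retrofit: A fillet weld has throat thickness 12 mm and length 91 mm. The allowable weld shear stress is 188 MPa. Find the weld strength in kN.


Strength = throat * length * allowable stress
= 12 * 91 * 188 N
= 205296 N
= 205.3 kN

205.3 kN


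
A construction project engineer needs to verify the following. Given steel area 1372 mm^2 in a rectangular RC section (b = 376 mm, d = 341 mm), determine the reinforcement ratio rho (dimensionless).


rho = As / (b * d)
= 1372 / (376 * 341)
= 1372 / 128216
= 0.010701 (dimensionless)

0.010701 (dimensionless)


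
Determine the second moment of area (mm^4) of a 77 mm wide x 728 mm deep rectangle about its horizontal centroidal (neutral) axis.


I = b * h^3 / 12
= 77 * 728^3 / 12
= 77 * 385828352 / 12
= 2475731925.33 mm^4

2475731925.33 mm^4


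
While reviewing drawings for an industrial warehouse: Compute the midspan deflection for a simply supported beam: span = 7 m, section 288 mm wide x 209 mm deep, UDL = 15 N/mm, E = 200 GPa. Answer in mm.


I = 288 * 209^3 / 12 = 219103896.0 mm^4
L = 7000.0 mm, w = 15 N/mm, E = 200000.0 MPa
delta = 5 * w * L^4 / (384 * E * I)
= 5 * 15 * 7000.0^4 / (384 * 200000.0 * 219103896.0)
= 10.7014 mm

10.7014 mm


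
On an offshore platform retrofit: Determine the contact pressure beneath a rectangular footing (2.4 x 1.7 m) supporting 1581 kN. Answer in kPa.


A = 2.4 * 1.7 = 4.08 m^2
q = P / A = 1581 / 4.08
= 387.5 kPa

387.5 kPa


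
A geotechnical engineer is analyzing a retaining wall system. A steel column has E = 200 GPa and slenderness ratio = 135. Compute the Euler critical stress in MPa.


sigma_cr = pi^2 * E / lambda^2
= 9.8696 * 200000.0 / 135^2
= 9.8696 * 200000.0 / 18225
= 108.3084 MPa

108.3084 MPa


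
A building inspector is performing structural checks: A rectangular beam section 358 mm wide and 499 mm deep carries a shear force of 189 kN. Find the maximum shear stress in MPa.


A = b * h = 358 * 499 = 178642 mm^2
V = 189 kN = 189000.0 N
tau_max = 1.5 * V / A = 1.5 * 189000.0 / 178642
= 1.587 MPa

1.587 MPa


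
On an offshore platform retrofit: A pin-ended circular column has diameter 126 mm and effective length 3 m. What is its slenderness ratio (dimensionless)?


Radius of gyration r = d / 4 = 126 / 4 = 31.5 mm
L_eff = 3000.0 mm
Slenderness ratio = L / r = 3000.0 / 31.5 = 95.24 (dimensionless)

95.24 (dimensionless)


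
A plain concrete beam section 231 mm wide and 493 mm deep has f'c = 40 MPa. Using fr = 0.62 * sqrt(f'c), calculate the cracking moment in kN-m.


fr = 0.62 * sqrt(40) = 0.62 * 6.3246 = 3.9212 MPa
I = 231 * 493^3 / 12 = 2306595772.25 mm^4
y_t = 246.5 mm
M_cr = fr * I / y_t = 3.9212 * 2306595772.25 / 246.5 N-mm
= 36.6924 kN-m

36.6924 kN-m


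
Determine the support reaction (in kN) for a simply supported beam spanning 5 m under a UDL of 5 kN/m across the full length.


Total load = w * L = 5 * 5 = 25 kN
By symmetry, each reaction R = total / 2 = 25 / 2 = 12.5 kN

12.5 kN


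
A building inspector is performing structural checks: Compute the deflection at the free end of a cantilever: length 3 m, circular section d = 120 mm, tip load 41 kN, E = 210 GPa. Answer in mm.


I = pi * d^4 / 64 = pi * 120^4 / 64 = 10178760.2 mm^4
L = 3000.0 mm, P = 41000.0 N, E = 210000.0 MPa
delta = P * L^3 / (3 * E * I)
= 41000.0 * 3000.0^3 / (3 * 210000.0 * 10178760.2)
= 172.6284 mm

172.6284 mm


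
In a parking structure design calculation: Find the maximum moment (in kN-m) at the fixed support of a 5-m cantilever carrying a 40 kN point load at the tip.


For a cantilever with a point load at the free end:
M_max = P * L = 40 * 5 = 200 kN-m

200 kN-m


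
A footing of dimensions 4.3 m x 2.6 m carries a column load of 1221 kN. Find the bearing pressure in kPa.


A = 4.3 * 2.6 = 11.18 m^2
q = P / A = 1221 / 11.18
= 109.2129 kPa

109.2129 kPa


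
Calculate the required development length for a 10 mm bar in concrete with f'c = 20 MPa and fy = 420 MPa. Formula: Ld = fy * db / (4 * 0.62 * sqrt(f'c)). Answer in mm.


Ld = (fy * db) / (4 * 0.62 * sqrt(f'c))
= (420 * 10) / (4 * 0.62 * sqrt(20))
= 4200 / 11.0909
= 378.69 mm

378.69 mm


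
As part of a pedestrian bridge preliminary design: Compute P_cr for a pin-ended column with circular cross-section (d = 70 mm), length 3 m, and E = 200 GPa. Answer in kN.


I = pi * d^4 / 64 = 1178588.12 mm^4
L = 3000.0 mm
P_cr = pi^2 * E * I / L^2
= 9.8696 * 200000.0 * 1178588.12 / 3000.0^2
= 258493.3 N = 258.4933 kN

258.4933 kN


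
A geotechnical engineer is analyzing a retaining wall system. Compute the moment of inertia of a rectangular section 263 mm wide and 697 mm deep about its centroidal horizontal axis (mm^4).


I = b * h^3 / 12
= 263 * 697^3 / 12
= 263 * 338608873 / 12
= 7421177799.92 mm^4

7421177799.92 mm^4


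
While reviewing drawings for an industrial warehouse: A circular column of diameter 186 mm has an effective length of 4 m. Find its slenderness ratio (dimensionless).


Radius of gyration r = d / 4 = 186 / 4 = 46.5 mm
L_eff = 4000.0 mm
Slenderness ratio = L / r = 4000.0 / 46.5 = 86.02 (dimensionless)

86.02 (dimensionless)


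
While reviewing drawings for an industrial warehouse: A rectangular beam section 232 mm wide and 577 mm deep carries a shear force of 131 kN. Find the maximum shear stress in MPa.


A = b * h = 232 * 577 = 133864 mm^2
V = 131 kN = 131000.0 N
tau_max = 1.5 * V / A = 1.5 * 131000.0 / 133864
= 1.4679 MPa

1.4679 MPa


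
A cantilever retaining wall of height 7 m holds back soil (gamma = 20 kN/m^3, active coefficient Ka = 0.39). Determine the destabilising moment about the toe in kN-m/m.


Pa = 0.5 * Ka * gamma * H^2
= 0.5 * 0.39 * 20 * 7^2
= 191.1 kN/m
Arm = H / 3 = 7 / 3 = 2.3333 m
Mo = Pa * arm = Pa * H / 3 = 191.1 * 7 / 3 = 445.9 kN-m/m

445.9 kN-m/m


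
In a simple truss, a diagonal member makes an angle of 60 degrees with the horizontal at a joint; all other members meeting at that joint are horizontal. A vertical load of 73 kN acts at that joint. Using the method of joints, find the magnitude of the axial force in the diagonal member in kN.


At the joint, only the diagonal has a vertical component, so vertical equilibrium gives:
F * sin(60) = 73
F = 73 / sin(60)
= 73 / 0.866025
= 84.29 kN

84.29 kN


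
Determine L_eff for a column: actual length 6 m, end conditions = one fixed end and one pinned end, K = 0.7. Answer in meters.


L_eff = K * L
= 0.7 * 6
= 4.2 m

4.2 m


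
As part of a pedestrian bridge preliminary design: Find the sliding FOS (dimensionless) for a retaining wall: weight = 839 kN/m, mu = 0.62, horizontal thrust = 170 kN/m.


Resisting force = mu * W = 0.62 * 839 = 520.18 kN/m
FOS = Resisting / Driving = 520.18 / 170
= 3.0599 (dimensionless)

3.0599 (dimensionless)


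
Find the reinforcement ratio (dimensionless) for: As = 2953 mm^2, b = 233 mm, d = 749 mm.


rho = As / (b * d)
= 2953 / (233 * 749)
= 2953 / 174517
= 0.016921 (dimensionless)

0.016921 (dimensionless)


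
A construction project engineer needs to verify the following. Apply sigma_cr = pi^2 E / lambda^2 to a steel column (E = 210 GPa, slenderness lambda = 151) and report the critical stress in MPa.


sigma_cr = pi^2 * E / lambda^2
= 9.8696 * 210000.0 / 151^2
= 9.8696 * 210000.0 / 22801
= 90.9003 MPa

90.9003 MPa


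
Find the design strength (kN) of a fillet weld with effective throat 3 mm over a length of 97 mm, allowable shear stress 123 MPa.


Strength = throat * length * allowable stress
= 3 * 97 * 123 N
= 35793 N
= 35.79 kN

35.79 kN


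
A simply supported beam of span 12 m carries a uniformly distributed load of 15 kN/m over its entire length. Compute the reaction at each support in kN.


Total load = w * L = 15 * 12 = 180 kN
By symmetry, each reaction R = total / 2 = 180 / 2 = 90.0 kN

90.0 kN


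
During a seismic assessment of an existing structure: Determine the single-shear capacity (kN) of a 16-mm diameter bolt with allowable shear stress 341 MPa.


A = pi * d^2 / 4 = pi * 16^2 / 4 = 201.0619 mm^2
V = f_v * A / 1000 = 341 * 201.0619 / 1000
= 68.5621 kN

68.5621 kN


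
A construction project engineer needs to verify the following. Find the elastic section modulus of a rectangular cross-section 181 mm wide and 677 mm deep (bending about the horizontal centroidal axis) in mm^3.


S = b * h^2 / 6
= 181 * 677^2 / 6
= 181 * 458329 / 6
= 13826258.17 mm^3

13826258.17 mm^3


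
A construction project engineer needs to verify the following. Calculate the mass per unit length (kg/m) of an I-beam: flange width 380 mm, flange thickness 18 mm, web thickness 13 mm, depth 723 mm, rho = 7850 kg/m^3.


A_flanges = 2 * 380 * 18 = 13680 mm^2
A_web = (723 - 2 * 18) * 13 = 8931 mm^2
A_total = 13680 + 8931 = 22611 mm^2 = 0.022611 m^2
Weight = rho * A = 7850 * 0.022611 = 177.4964 kg/m

177.4964 kg/m


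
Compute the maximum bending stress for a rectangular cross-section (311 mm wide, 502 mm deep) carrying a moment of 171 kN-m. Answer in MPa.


I = b * h^3 / 12 = 311 * 502^3 / 12 = 3278614040.67 mm^4
y = h / 2 = 502 / 2 = 251.0 mm
M = 171 kN-m = 171000000.0 N-mm
sigma = M * y / I = 171000000.0 * 251.0 / 3278614040.67
= 13.09 MPa

13.09 MPa


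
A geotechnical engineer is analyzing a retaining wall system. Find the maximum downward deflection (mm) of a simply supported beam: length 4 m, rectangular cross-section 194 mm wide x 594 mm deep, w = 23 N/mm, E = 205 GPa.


I = 194 * 594^3 / 12 = 3388284108.0 mm^4
L = 4000.0 mm, w = 23 N/mm, E = 205000.0 MPa
delta = 5 * w * L^4 / (384 * E * I)
= 5 * 23 * 4000.0^4 / (384 * 205000.0 * 3388284108.0)
= 0.1104 mm

0.1104 mm


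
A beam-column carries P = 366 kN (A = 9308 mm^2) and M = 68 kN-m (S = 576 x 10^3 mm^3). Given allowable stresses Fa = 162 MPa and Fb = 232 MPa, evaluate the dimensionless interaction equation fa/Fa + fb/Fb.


f_a = P / A = 366000.0 / 9308 = 39.321 MPa
f_b = M / S = 68000000.0 / 576000.0 = 118.0556 MPa
Ratio = f_a / Fa + f_b / Fb
= 39.321 / 162 + 118.0556 / 232
= 0.7516 (dimensionless)

0.7516 (dimensionless)


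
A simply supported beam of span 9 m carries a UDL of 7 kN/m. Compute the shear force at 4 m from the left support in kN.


R_A = w * L / 2 = 7 * 9 / 2 = 31.5 kN
V(x) = R_A - w * x = 31.5 - 7 * 4
= 3.5 kN

3.5 kN


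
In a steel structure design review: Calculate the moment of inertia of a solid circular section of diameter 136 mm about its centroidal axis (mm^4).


r = d / 2 = 136 / 2 = 68.0 mm
I = pi * r^4 / 4 = pi * 68.0^4 / 4
= 16792893.44 mm^4

16792893.44 mm^4


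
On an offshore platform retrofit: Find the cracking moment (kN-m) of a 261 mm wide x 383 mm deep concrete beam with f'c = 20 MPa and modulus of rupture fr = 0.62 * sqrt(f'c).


fr = 0.62 * sqrt(20) = 0.62 * 4.4721 = 2.7727 MPa
I = 261 * 383^3 / 12 = 1221956042.25 mm^4
y_t = 191.5 mm
M_cr = fr * I / y_t = 2.7727 * 1221956042.25 / 191.5 N-mm
= 17.6927 kN-m

17.6927 kN-m


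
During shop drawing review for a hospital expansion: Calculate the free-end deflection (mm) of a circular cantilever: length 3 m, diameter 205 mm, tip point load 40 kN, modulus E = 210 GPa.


I = pi * d^4 / 64 = pi * 205^4 / 64 = 86693261.7 mm^4
L = 3000.0 mm, P = 40000.0 N, E = 210000.0 MPa
delta = P * L^3 / (3 * E * I)
= 40000.0 * 3000.0^3 / (3 * 210000.0 * 86693261.7)
= 19.7742 mm

19.7742 mm


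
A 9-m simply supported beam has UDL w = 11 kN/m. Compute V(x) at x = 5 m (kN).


R_A = w * L / 2 = 11 * 9 / 2 = 49.5 kN
V(x) = R_A - w * x = 49.5 - 11 * 5
= -5.5 kN

-5.5 kN


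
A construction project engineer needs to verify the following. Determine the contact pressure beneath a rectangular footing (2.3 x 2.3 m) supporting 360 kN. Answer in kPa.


A = 2.3 * 2.3 = 5.29 m^2
q = P / A = 360 / 5.29
= 68.0529 kPa

68.0529 kPa


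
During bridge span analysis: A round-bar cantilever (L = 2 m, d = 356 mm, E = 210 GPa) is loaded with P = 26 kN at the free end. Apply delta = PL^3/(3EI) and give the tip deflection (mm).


I = pi * d^4 / 64 = pi * 356^4 / 64 = 788442253.58 mm^4
L = 2000.0 mm, P = 26000.0 N, E = 210000.0 MPa
delta = P * L^3 / (3 * E * I)
= 26000.0 * 2000.0^3 / (3 * 210000.0 * 788442253.58)
= 0.4187 mm

0.4187 mm


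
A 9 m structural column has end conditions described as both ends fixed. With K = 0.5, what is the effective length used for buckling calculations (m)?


L_eff = K * L
= 0.5 * 9
= 4.5 m

4.5 m


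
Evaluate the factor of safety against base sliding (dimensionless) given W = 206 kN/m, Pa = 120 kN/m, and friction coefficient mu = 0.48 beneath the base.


Resisting force = mu * W = 0.48 * 206 = 98.88 kN/m
FOS = Resisting / Driving = 98.88 / 120
= 0.824 (dimensionless)

0.824 (dimensionless)


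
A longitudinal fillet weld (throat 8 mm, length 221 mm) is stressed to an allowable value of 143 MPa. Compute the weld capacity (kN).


Strength = throat * length * allowable stress
= 8 * 221 * 143 N
= 252824 N
= 252.82 kN

252.82 kN


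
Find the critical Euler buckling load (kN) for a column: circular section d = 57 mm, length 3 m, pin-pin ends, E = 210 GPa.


I = pi * d^4 / 64 = 518166.49 mm^4
L = 3000.0 mm
P_cr = pi^2 * E * I / L^2
= 9.8696 * 210000.0 * 518166.49 / 3000.0^2
= 119328.96 N = 119.329 kN

119.329 kN


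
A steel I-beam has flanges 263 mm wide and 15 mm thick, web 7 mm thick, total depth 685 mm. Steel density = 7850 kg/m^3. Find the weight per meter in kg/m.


A_flanges = 2 * 263 * 15 = 7890 mm^2
A_web = (685 - 2 * 15) * 7 = 4585 mm^2
A_total = 7890 + 4585 = 12475 mm^2 = 0.012475 m^2
Weight = rho * A = 7850 * 0.012475 = 97.9287 kg/m

97.9287 kg/m


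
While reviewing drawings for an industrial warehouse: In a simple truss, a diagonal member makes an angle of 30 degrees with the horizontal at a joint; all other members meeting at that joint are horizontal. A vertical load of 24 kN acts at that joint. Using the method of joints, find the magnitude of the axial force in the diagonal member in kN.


At the joint, only the diagonal has a vertical component, so vertical equilibrium gives:
F * sin(30) = 24
F = 24 / sin(30)
= 24 / 0.5
= 48.0 kN

48.0 kN


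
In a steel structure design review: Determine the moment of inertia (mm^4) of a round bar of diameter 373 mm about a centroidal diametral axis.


r = d / 2 = 373 / 2 = 186.5 mm
I = pi * r^4 / 4 = pi * 186.5^4 / 4
= 950178558.36 mm^4

950178558.36 mm^4


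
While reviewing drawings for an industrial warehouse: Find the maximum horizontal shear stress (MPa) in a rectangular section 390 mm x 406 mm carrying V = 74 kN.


A = b * h = 390 * 406 = 158340 mm^2
V = 74 kN = 74000.0 N
tau_max = 1.5 * V / A = 1.5 * 74000.0 / 158340
= 0.701 MPa

0.701 MPa


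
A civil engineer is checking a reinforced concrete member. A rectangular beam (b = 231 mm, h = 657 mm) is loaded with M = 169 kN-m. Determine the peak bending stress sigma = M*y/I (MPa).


I = b * h^3 / 12 = 231 * 657^3 / 12 = 5459172815.25 mm^4
y = h / 2 = 657 / 2 = 328.5 mm
M = 169 kN-m = 169000000.0 N-mm
sigma = M * y / I = 169000000.0 * 328.5 / 5459172815.25
= 10.17 MPa

10.17 MPa


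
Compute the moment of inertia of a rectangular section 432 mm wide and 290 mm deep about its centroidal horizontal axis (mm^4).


I = b * h^3 / 12
= 432 * 290^3 / 12
= 432 * 24389000 / 12
= 878004000.0 mm^4

878004000.0 mm^4


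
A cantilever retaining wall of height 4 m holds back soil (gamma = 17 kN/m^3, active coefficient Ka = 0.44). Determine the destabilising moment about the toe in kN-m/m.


Pa = 0.5 * Ka * gamma * H^2
= 0.5 * 0.44 * 17 * 4^2
= 59.84 kN/m
Arm = H / 3 = 4 / 3 = 1.3333 m
Mo = Pa * arm = Pa * H / 3 = 59.84 * 4 / 3 = 79.7867 kN-m/m

79.7867 kN-m/m


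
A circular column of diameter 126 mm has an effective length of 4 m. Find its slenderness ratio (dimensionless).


Radius of gyration r = d / 4 = 126 / 4 = 31.5 mm
L_eff = 4000.0 mm
Slenderness ratio = L / r = 4000.0 / 31.5 = 126.98 (dimensionless)

126.98 (dimensionless)


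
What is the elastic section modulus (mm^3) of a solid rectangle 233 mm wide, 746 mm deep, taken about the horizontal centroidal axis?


S = b * h^2 / 6
= 233 * 746^2 / 6
= 233 * 556516 / 6
= 21611371.33 mm^3

21611371.33 mm^3


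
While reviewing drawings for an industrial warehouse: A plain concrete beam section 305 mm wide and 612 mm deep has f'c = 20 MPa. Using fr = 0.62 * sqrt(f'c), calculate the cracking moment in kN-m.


fr = 0.62 * sqrt(20) = 0.62 * 4.4721 = 2.7727 MPa
I = 305 * 612^3 / 12 = 5826031920.0 mm^4
y_t = 306.0 mm
M_cr = fr * I / y_t = 2.7727 * 5826031920.0 / 306.0 N-mm
= 52.7908 kN-m

52.7908 kN-m


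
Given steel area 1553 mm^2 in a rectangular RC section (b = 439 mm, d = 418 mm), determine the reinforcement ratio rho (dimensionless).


rho = As / (b * d)
= 1553 / (439 * 418)
= 1553 / 183502
= 0.008463 (dimensionless)

0.008463 (dimensionless)


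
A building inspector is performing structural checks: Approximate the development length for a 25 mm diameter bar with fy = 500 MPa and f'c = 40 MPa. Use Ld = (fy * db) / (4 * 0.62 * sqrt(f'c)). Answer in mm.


Ld = (fy * db) / (4 * 0.62 * sqrt(f'c))
= (500 * 25) / (4 * 0.62 * sqrt(40))
= 12500 / 15.6849
= 796.94 mm

796.94 mm


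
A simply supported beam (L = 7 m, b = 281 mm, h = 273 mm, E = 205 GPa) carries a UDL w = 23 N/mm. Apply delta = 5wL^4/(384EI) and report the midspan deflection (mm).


I = 281 * 273^3 / 12 = 476445264.75 mm^4
L = 7000.0 mm, w = 23 N/mm, E = 205000.0 MPa
delta = 5 * w * L^4 / (384 * E * I)
= 5 * 23 * 7000.0^4 / (384 * 205000.0 * 476445264.75)
= 7.3619 mm

7.3619 mm


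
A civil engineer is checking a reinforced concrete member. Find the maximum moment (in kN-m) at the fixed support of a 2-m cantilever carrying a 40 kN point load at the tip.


For a cantilever with a point load at the free end:
M_max = P * L = 40 * 2 = 80 kN-m

80 kN-m


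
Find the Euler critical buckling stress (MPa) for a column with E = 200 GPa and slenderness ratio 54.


sigma_cr = pi^2 * E / lambda^2
= 9.8696 * 200000.0 / 54^2
= 9.8696 * 200000.0 / 2916
= 676.9276 MPa

676.9276 MPa


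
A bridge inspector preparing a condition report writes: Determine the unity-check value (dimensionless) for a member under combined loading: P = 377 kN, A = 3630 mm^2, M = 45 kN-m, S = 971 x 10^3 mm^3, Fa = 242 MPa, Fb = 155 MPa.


f_a = P / A = 377000.0 / 3630 = 103.8567 MPa
f_b = M / S = 45000000.0 / 971000.0 = 46.344 MPa
Ratio = f_a / Fa + f_b / Fb
= 103.8567 / 242 + 46.344 / 155
= 0.7282 (dimensionless)

0.7282 (dimensionless)


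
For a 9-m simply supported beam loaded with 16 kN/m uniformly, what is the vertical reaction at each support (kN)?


Total load = w * L = 16 * 9 = 144 kN
By symmetry, each reaction R = total / 2 = 144 / 2 = 72.0 kN

72.0 kN


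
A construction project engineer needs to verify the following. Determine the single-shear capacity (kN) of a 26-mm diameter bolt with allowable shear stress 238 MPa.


A = pi * d^2 / 4 = pi * 26^2 / 4 = 530.9292 mm^2
V = f_v * A / 1000 = 238 * 530.9292 / 1000
= 126.3611 kN

126.3611 kN


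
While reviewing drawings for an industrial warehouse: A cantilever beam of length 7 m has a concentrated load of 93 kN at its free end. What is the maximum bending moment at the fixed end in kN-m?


For a cantilever with a point load at the free end:
M_max = P * L = 93 * 7 = 651 kN-m

651 kN-m


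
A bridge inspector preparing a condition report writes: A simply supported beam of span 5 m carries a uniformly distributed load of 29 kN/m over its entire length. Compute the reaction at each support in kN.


Total load = w * L = 29 * 5 = 145 kN
By symmetry, each reaction R = total / 2 = 145 / 2 = 72.5 kN

72.5 kN


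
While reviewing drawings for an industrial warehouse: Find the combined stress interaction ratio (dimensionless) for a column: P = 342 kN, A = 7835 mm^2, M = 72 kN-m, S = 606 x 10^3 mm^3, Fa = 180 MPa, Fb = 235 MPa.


f_a = P / A = 342000.0 / 7835 = 43.6503 MPa
f_b = M / S = 72000000.0 / 606000.0 = 118.8119 MPa
Ratio = f_a / Fa + f_b / Fb
= 43.6503 / 180 + 118.8119 / 235
= 0.7481 (dimensionless)

0.7481 (dimensionless)


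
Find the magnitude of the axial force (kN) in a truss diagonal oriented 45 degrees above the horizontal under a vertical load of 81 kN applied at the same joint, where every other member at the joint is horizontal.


At the joint, only the diagonal has a vertical component, so vertical equilibrium gives:
F * sin(45) = 81
F = 81 / sin(45)
= 81 / 0.707107
= 114.55 kN

114.55 kN


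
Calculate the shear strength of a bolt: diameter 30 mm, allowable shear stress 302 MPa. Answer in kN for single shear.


A = pi * d^2 / 4 = pi * 30^2 / 4 = 706.8583 mm^2
V = f_v * A / 1000 = 302 * 706.8583 / 1000
= 213.4712 kN

213.4712 kN


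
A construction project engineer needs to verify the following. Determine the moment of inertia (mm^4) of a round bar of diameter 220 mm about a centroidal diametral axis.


r = d / 2 = 220 / 2 = 110.0 mm
I = pi * r^4 / 4 = pi * 110.0^4 / 4
= 114990145.1 mm^4

114990145.1 mm^4


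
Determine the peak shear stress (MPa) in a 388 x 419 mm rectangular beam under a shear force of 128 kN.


A = b * h = 388 * 419 = 162572 mm^2
V = 128 kN = 128000.0 N
tau_max = 1.5 * V / A = 1.5 * 128000.0 / 162572
= 1.181 MPa

1.181 MPa


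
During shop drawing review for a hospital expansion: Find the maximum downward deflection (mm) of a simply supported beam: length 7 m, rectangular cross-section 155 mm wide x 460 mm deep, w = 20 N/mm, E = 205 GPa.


I = 155 * 460^3 / 12 = 1257256666.67 mm^4
L = 7000.0 mm, w = 20 N/mm, E = 205000.0 MPa
delta = 5 * w * L^4 / (384 * E * I)
= 5 * 20 * 7000.0^4 / (384 * 205000.0 * 1257256666.67)
= 2.426 mm

2.426 mm


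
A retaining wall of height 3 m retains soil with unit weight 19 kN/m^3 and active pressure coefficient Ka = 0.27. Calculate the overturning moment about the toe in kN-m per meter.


Pa = 0.5 * Ka * gamma * H^2
= 0.5 * 0.27 * 19 * 3^2
= 23.085 kN/m
Arm = H / 3 = 3 / 3 = 1.0 m
Mo = Pa * arm = Pa * H / 3 = 23.085 * 3 / 3 = 23.085 kN-m/m

23.085 kN-m/m


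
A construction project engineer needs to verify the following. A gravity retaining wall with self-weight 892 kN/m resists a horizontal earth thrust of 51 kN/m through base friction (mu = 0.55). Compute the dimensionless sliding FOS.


Resisting force = mu * W = 0.55 * 892 = 490.6 kN/m
FOS = Resisting / Driving = 490.6 / 51
= 9.6196 (dimensionless)

9.6196 (dimensionless)


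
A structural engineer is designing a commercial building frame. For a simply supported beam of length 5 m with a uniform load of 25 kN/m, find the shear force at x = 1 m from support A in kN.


R_A = w * L / 2 = 25 * 5 / 2 = 62.5 kN
V(x) = R_A - w * x = 62.5 - 25 * 1
= 37.5 kN

37.5 kN


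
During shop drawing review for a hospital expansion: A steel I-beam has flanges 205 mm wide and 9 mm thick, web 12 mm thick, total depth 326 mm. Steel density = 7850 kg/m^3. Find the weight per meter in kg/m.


A_flanges = 2 * 205 * 9 = 3690 mm^2
A_web = (326 - 2 * 9) * 12 = 3696 mm^2
A_total = 3690 + 3696 = 7386 mm^2 = 0.007386 m^2
Weight = rho * A = 7850 * 0.007386 = 57.9801 kg/m

57.9801 kg/m


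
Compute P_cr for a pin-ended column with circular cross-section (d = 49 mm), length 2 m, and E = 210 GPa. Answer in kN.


I = pi * d^4 / 64 = 282979.01 mm^4
L = 2000.0 mm
P_cr = pi^2 * E * I / L^2
= 9.8696 * 210000.0 * 282979.01 / 2000.0^2
= 146626.77 N = 146.6268 kN

146.6268 kN


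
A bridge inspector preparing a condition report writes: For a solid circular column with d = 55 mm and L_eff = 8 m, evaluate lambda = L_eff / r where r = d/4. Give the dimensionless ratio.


Radius of gyration r = d / 4 = 55 / 4 = 13.75 mm
L_eff = 8000.0 mm
Slenderness ratio = L / r = 8000.0 / 13.75 = 581.82 (dimensionless)

581.82 (dimensionless)


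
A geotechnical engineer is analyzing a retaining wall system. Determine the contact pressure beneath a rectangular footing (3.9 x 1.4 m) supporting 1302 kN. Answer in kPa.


A = 3.9 * 1.4 = 5.46 m^2
q = P / A = 1302 / 5.46
= 238.4615 kPa

238.4615 kPa


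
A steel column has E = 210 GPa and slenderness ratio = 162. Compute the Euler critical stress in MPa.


sigma_cr = pi^2 * E / lambda^2
= 9.8696 * 210000.0 / 162^2
= 9.8696 * 210000.0 / 26244
= 78.9749 MPa

78.9749 MPa


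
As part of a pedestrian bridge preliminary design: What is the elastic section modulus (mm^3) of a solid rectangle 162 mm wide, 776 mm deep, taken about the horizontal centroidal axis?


S = b * h^2 / 6
= 162 * 776^2 / 6
= 162 * 602176 / 6
= 16258752.0 mm^3

16258752.0 mm^3


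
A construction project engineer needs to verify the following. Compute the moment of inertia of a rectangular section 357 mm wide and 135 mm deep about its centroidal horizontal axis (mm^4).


I = b * h^3 / 12
= 357 * 135^3 / 12
= 357 * 2460375 / 12
= 73196156.25 mm^4

73196156.25 mm^4


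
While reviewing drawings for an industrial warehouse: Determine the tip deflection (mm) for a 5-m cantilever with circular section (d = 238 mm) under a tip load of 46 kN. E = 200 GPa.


I = pi * d^4 / 64 = pi * 238^4 / 64 = 157498973.25 mm^4
L = 5000.0 mm, P = 46000.0 N, E = 200000.0 MPa
delta = P * L^3 / (3 * E * I)
= 46000.0 * 5000.0^3 / (3 * 200000.0 * 157498973.25)
= 60.847 mm

60.847 mm


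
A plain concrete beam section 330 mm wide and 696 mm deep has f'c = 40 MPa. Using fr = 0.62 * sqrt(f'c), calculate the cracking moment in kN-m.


fr = 0.62 * sqrt(40) = 0.62 * 6.3246 = 3.9212 MPa
I = 330 * 696^3 / 12 = 9271722240.0 mm^4
y_t = 348.0 mm
M_cr = fr * I / y_t = 3.9212 * 9271722240.0 / 348.0 N-mm
= 104.4727 kN-m

104.4727 kN-m


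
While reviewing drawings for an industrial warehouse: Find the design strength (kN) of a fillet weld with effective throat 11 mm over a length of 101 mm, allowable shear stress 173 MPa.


Strength = throat * length * allowable stress
= 11 * 101 * 173 N
= 192203 N
= 192.2 kN

192.2 kN


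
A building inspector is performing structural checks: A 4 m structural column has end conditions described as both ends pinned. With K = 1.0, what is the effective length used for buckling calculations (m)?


L_eff = K * L
= 1.0 * 4
= 4.0 m

4.0 m


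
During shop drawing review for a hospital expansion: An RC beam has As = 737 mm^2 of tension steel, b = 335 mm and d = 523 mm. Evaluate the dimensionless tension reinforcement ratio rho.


rho = As / (b * d)
= 737 / (335 * 523)
= 737 / 175205
= 0.004207 (dimensionless)

0.004207 (dimensionless)


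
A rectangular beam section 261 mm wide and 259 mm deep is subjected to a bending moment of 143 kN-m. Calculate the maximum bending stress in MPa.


I = b * h^3 / 12 = 261 * 259^3 / 12 = 377884043.25 mm^4
y = h / 2 = 259 / 2 = 129.5 mm
M = 143 kN-m = 143000000.0 N-mm
sigma = M * y / I = 143000000.0 * 129.5 / 377884043.25
= 49.01 MPa

49.01 MPa


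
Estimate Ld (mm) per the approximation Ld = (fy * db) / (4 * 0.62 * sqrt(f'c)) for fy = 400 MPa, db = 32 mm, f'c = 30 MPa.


Ld = (fy * db) / (4 * 0.62 * sqrt(f'c))
= (400 * 32) / (4 * 0.62 * sqrt(30))
= 12800 / 13.5835
= 942.32 mm

942.32 mm


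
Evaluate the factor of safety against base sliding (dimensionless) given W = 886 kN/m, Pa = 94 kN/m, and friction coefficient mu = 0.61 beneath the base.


Resisting force = mu * W = 0.61 * 886 = 540.46 kN/m
FOS = Resisting / Driving = 540.46 / 94
= 5.7496 (dimensionless)

5.7496 (dimensionless)


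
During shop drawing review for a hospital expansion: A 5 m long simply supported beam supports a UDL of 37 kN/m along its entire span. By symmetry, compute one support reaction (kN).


Total load = w * L = 37 * 5 = 185 kN
By symmetry, each reaction R = total / 2 = 185 / 2 = 92.5 kN

92.5 kN


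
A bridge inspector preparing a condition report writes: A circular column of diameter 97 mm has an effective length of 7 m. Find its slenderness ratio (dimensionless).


Radius of gyration r = d / 4 = 97 / 4 = 24.25 mm
L_eff = 7000.0 mm
Slenderness ratio = L / r = 7000.0 / 24.25 = 288.66 (dimensionless)

288.66 (dimensionless)


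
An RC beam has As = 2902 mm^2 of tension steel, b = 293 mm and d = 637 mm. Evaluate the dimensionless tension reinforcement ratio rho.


rho = As / (b * d)
= 2902 / (293 * 637)
= 2902 / 186641
= 0.015549 (dimensionless)

0.015549 (dimensionless)


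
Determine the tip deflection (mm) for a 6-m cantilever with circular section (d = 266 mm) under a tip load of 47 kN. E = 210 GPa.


I = pi * d^4 / 64 = pi * 266^4 / 64 = 245751651.6 mm^4
L = 6000.0 mm, P = 47000.0 N, E = 210000.0 MPa
delta = P * L^3 / (3 * E * I)
= 47000.0 * 6000.0^3 / (3 * 210000.0 * 245751651.6)
= 65.5714 mm

65.5714 mm


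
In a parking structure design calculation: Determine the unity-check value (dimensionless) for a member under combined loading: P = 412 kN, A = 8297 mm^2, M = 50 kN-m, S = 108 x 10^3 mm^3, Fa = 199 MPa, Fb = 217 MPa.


f_a = P / A = 412000.0 / 8297 = 49.6565 MPa
f_b = M / S = 50000000.0 / 108000.0 = 462.963 MPa
Ratio = f_a / Fa + f_b / Fb
= 49.6565 / 199 + 462.963 / 217
= 2.383 (dimensionless)

2.383 (dimensionless)


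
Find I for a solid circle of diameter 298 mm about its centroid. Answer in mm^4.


r = d / 2 = 298 / 2 = 149.0 mm
I = pi * r^4 / 4 = pi * 149.0^4 / 4
= 387110503.31 mm^4

387110503.31 mm^4


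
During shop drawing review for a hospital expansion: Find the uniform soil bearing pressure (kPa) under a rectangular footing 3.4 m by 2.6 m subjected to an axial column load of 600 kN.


A = 3.4 * 2.6 = 8.84 m^2
q = P / A = 600 / 8.84
= 67.8733 kPa

67.8733 kPa


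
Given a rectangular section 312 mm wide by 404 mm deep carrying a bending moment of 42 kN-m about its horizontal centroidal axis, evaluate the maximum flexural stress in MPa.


I = b * h^3 / 12 = 312 * 404^3 / 12 = 1714420864.0 mm^4
y = h / 2 = 404 / 2 = 202.0 mm
M = 42 kN-m = 42000000.0 N-mm
sigma = M * y / I = 42000000.0 * 202.0 / 1714420864.0
= 4.95 MPa

4.95 MPa


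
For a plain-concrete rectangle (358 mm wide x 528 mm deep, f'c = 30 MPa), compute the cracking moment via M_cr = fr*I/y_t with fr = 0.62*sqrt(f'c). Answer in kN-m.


fr = 0.62 * sqrt(30) = 0.62 * 5.4772 = 3.3959 MPa
I = 358 * 528^3 / 12 = 4391405568.0 mm^4
y_t = 264.0 mm
M_cr = fr * I / y_t = 3.3959 * 4391405568.0 / 264.0 N-mm
= 56.4874 kN-m

56.4874 kN-m


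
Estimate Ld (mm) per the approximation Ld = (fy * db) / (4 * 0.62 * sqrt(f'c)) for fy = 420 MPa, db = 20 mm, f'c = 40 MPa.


Ld = (fy * db) / (4 * 0.62 * sqrt(f'c))
= (420 * 20) / (4 * 0.62 * sqrt(40))
= 8400 / 15.6849
= 535.55 mm

535.55 mm


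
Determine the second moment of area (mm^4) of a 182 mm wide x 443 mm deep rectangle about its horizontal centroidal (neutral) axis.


I = b * h^3 / 12
= 182 * 443^3 / 12
= 182 * 86938307 / 12
= 1318564322.83 mm^4

1318564322.83 mm^4


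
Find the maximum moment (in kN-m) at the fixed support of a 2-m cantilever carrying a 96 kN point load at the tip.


For a cantilever with a point load at the free end:
M_max = P * L = 96 * 2 = 192 kN-m

192 kN-m


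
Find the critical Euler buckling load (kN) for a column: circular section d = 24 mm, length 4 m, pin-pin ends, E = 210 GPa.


I = pi * d^4 / 64 = 16286.02 mm^4
L = 4000.0 mm
P_cr = pi^2 * E * I / L^2
= 9.8696 * 210000.0 * 16286.02 / 4000.0^2
= 2109.67 N = 2.1097 kN

2.1097 kN


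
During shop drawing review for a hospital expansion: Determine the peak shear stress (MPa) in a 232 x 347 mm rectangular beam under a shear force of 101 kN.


A = b * h = 232 * 347 = 80504 mm^2
V = 101 kN = 101000.0 N
tau_max = 1.5 * V / A = 1.5 * 101000.0 / 80504
= 1.8819 MPa

1.8819 MPa


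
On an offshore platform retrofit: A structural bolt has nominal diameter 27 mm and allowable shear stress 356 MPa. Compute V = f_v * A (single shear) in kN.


A = pi * d^2 / 4 = pi * 27^2 / 4 = 572.5553 mm^2
V = f_v * A / 1000 = 356 * 572.5553 / 1000
= 203.8297 kN

203.8297 kN


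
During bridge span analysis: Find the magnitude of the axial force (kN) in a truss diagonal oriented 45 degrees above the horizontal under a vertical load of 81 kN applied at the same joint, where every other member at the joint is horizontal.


At the joint, only the diagonal has a vertical component, so vertical equilibrium gives:
F * sin(45) = 81
F = 81 / sin(45)
= 81 / 0.707107
= 114.55 kN

114.55 kN


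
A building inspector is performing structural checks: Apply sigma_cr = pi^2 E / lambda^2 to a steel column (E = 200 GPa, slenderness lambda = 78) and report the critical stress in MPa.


sigma_cr = pi^2 * E / lambda^2
= 9.8696 * 200000.0 / 78^2
= 9.8696 * 200000.0 / 6084
= 324.4446 MPa

324.4446 MPa


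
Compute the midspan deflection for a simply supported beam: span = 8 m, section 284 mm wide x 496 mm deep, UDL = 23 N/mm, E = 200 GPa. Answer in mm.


I = 284 * 496^3 / 12 = 2887899818.67 mm^4
L = 8000.0 mm, w = 23 N/mm, E = 200000.0 MPa
delta = 5 * w * L^4 / (384 * E * I)
= 5 * 23 * 8000.0^4 / (384 * 200000.0 * 2887899818.67)
= 2.1238 mm

2.1238 mm


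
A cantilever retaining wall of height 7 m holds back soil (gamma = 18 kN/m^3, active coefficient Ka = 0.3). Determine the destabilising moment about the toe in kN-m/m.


Pa = 0.5 * Ka * gamma * H^2
= 0.5 * 0.3 * 18 * 7^2
= 132.3 kN/m
Arm = H / 3 = 7 / 3 = 2.3333 m
Mo = Pa * arm = Pa * H / 3 = 132.3 * 7 / 3 = 308.7 kN-m/m

308.7 kN-m/m


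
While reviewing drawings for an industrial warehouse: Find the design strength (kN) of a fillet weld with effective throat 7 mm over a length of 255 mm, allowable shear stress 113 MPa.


Strength = throat * length * allowable stress
= 7 * 255 * 113 N
= 201705 N
= 201.71 kN

201.71 kN


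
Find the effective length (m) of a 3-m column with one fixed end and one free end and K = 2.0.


L_eff = K * L
= 2.0 * 3
= 6.0 m

6.0 m


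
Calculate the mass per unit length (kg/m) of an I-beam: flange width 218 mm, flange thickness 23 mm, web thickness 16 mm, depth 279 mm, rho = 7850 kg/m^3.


A_flanges = 2 * 218 * 23 = 10028 mm^2
A_web = (279 - 2 * 23) * 16 = 3728 mm^2
A_total = 10028 + 3728 = 13756 mm^2 = 0.013756 m^2
Weight = rho * A = 7850 * 0.013756 = 107.9846 kg/m

107.9846 kg/m


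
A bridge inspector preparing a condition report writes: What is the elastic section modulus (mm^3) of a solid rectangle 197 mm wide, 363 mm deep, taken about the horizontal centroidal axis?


S = b * h^2 / 6
= 197 * 363^2 / 6
= 197 * 131769 / 6
= 4326415.5 mm^3

4326415.5 mm^3


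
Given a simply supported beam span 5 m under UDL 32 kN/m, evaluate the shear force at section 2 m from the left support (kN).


R_A = w * L / 2 = 32 * 5 / 2 = 80.0 kN
V(x) = R_A - w * x = 80.0 - 32 * 2
= 16.0 kN

16.0 kN


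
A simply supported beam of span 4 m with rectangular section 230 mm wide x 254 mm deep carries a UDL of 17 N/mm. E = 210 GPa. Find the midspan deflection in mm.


I = 230 * 254^3 / 12 = 314085393.33 mm^4
L = 4000.0 mm, w = 17 N/mm, E = 210000.0 MPa
delta = 5 * w * L^4 / (384 * E * I)
= 5 * 17 * 4000.0^4 / (384 * 210000.0 * 314085393.33)
= 0.8591 mm

0.8591 mm


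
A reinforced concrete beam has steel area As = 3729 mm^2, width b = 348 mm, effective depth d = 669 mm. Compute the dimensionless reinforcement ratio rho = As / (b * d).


rho = As / (b * d)
= 3729 / (348 * 669)
= 3729 / 232812
= 0.016017 (dimensionless)

0.016017 (dimensionless)


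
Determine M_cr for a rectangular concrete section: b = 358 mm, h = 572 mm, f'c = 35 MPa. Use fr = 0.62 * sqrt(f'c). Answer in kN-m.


fr = 0.62 * sqrt(35) = 0.62 * 5.9161 = 3.668 MPa
I = 358 * 572^3 / 12 = 5583285898.67 mm^4
y_t = 286.0 mm
M_cr = fr * I / y_t = 3.668 * 5583285898.67 / 286.0 N-mm
= 71.606 kN-m

71.606 kN-m


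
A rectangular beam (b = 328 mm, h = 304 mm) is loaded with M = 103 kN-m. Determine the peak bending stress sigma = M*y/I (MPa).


I = b * h^3 / 12 = 328 * 304^3 / 12 = 767915349.33 mm^4
y = h / 2 = 304 / 2 = 152.0 mm
M = 103 kN-m = 103000000.0 N-mm
sigma = M * y / I = 103000000.0 * 152.0 / 767915349.33
= 20.39 MPa

20.39 MPa


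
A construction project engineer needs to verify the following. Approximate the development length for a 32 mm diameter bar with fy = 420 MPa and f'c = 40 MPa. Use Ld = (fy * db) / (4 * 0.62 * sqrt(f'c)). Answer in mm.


Ld = (fy * db) / (4 * 0.62 * sqrt(f'c))
= (420 * 32) / (4 * 0.62 * sqrt(40))
= 13440 / 15.6849
= 856.88 mm

856.88 mm


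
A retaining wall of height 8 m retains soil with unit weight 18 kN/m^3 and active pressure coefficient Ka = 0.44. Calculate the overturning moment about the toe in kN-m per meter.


Pa = 0.5 * Ka * gamma * H^2
= 0.5 * 0.44 * 18 * 8^2
= 253.44 kN/m
Arm = H / 3 = 8 / 3 = 2.6667 m
Mo = Pa * arm = Pa * H / 3 = 253.44 * 8 / 3 = 675.84 kN-m/m

675.84 kN-m/m


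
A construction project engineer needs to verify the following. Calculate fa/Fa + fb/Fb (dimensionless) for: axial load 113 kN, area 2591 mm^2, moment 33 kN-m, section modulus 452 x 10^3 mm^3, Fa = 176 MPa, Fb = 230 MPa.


f_a = P / A = 113000.0 / 2591 = 43.6125 MPa
f_b = M / S = 33000000.0 / 452000.0 = 73.0088 MPa
Ratio = f_a / Fa + f_b / Fb
= 43.6125 / 176 + 73.0088 / 230
= 0.5652 (dimensionless)

0.5652 (dimensionless)


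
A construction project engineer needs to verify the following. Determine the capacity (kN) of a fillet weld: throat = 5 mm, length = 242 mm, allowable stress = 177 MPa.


Strength = throat * length * allowable stress
= 5 * 242 * 177 N
= 214170 N
= 214.17 kN

214.17 kN


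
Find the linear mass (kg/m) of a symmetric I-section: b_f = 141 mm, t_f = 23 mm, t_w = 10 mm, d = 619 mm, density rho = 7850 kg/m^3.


A_flanges = 2 * 141 * 23 = 6486 mm^2
A_web = (619 - 2 * 23) * 10 = 5730 mm^2
A_total = 6486 + 5730 = 12216 mm^2 = 0.012216 m^2
Weight = rho * A = 7850 * 0.012216 = 95.8956 kg/m

95.8956 kg/m


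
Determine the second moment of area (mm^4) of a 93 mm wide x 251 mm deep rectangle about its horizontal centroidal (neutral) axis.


I = b * h^3 / 12
= 93 * 251^3 / 12
= 93 * 15813251 / 12
= 122552695.25 mm^4

122552695.25 mm^4


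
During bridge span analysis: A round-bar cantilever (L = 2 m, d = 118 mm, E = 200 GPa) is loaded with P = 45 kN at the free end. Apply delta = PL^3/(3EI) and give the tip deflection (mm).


I = pi * d^4 / 64 = pi * 118^4 / 64 = 9516953.07 mm^4
L = 2000.0 mm, P = 45000.0 N, E = 200000.0 MPa
delta = P * L^3 / (3 * E * I)
= 45000.0 * 2000.0^3 / (3 * 200000.0 * 9516953.07)
= 63.0454 mm

63.0454 mm
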